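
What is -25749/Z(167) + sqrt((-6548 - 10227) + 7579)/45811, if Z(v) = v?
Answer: -25749/167 + 22*I*sqrt(19)/45811 ≈ -154.19 + 0.0020933*I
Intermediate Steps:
-25749/Z(167) + sqrt((-6548 - 10227) + 7579)/45811 = -25749/167 + sqrt((-6548 - 10227) + 7579)/45811 = -25749*1/167 + sqrt(-16775 + 7579)*(1/45811) = -25749/167 + sqrt(-9196)*(1/45811) = -25749/167 + (22*I*sqrt(19))*(1/45811) = -25749/167 + 22*I*sqrt(19)/45811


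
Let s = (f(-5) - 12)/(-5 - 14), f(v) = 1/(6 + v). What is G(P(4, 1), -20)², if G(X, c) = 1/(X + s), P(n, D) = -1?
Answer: 361/64 ≈ 5.6406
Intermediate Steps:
s = 11/19 (s = (1/(6 - 5) - 12)/(-5 - 14) = (1/1 - 12)/(-19) = (1 - 12)*(-1/19) = -11*(-1/19) = 11/19 ≈ 0.57895)
G(X, c) = 1/(11/19 + X) (G(X, c) = 1/(X + 11/19) = 1/(11/19 + X))
G(P(4, 1), -20)² = (19/(11 + 19*(-1)))² = (19/(11 - 19))² = (19/(-8))² = (19*(-⅛))² = (-19/8)² = 361/64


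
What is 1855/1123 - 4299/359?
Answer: -4161832/403157 ≈ -10.323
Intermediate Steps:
1855/1123 - 4299/359 = -4161832/403157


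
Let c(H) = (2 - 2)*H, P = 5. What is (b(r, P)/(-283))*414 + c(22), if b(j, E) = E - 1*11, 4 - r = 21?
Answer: 2484/283 ≈ 8.7774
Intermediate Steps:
r = -17 (r = 4 - 1*21 = 4 - 21 = -17)
b(j, E) = -11 + E (b(j, E) = E - 11 = -11 + E)
c(H) = 0 (c(H) = 0*H = 0)
(b(r, P)/(-283))*414 + c(22) = ((-11 + 5)/(-283))*414 + 0 = -6*(-1/283)*414 + 0 = (6/283)*414 + 0 = 2484/283 + 0 = 2484/283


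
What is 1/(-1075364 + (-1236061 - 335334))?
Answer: -1/2646759 ≈ -3.7782e-7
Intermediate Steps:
1/(-1075364 + (-1236061 - 335334)) = 1/(-1075364 - 1571395) = 1/(-2646759) = -1/2646759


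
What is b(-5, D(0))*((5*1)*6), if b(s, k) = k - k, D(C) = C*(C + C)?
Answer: 0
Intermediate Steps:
D(C) = 2*C² (D(C) = C*(2*C) = 2*C²)
b(s, k) = 0
b(-5, D(0))*((5*1)*6) = 0*((5*1)*6) = 0*(5*6) = 0*30 = 0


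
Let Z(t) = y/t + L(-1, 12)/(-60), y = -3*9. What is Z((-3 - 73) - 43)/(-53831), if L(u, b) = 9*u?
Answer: -897/128117780 ≈ -7.0014e-6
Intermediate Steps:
y = -27
Z(t) = 3/20 - 27/t (Z(t) = -27/t + (9*(-1))/(-60) = -27/t - 9*(-1/60) = -27/t + 3/20 = 3/20 - 27/t)
Z((-3 - 73) - 43)/(-53831) = (3/20 - 27/((-3 - 73) - 43))/(-53831) = (3/20 - 27/(-76 - 43))*(-1/53831) = (3/20 - 27/(-119))*(-1/53831) = (3/20 - 27*(-1/119))*(-1/53831) = (3/20 + 27/119)*(-1/53831) = (897/2380)*(-1/53831) = -897/128117780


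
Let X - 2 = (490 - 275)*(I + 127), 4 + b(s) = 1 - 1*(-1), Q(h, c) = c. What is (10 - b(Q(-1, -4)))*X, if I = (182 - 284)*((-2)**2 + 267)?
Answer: -70988676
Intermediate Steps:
b(s) = -2 (b(s) = -4 + (1 - 1*(-1)) = -4 + (1 + 1) = -4 + 2 = -2)
I = -27642 (I = -102*(4 + 267) = -102*271 = -27642)
X = -5915723 (X = 2 + (490 - 275)*(-27642 + 127) = 2 + 215*(-27515) = 2 - 5915725 = -5915723)
(10 - b(Q(-1, -4)))*X = (10 - 1*(-2))*(-5915723) = (10 + 2)*(-5915723) = 12*(-5915723) = -70988676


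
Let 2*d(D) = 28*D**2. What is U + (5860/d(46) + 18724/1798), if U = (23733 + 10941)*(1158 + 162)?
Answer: 9830139531417/214774 ≈ 4.5770e+7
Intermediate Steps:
d(D) = 14*D**2 (d(D) = (28*D**2)/2 = 14*D**2)
U = 45769680 (U = 34674*1320 = 45769680)
U + (5860/d(46) + 18724/1798) = 45769680 + (5860/((14*46**2)) + 18724/1798) = 45769680 + (5860/((14*2116)) + 18724*(1/1798)) = 45769680 + (5860/29624 + 302/29) = 45769680 + (5860*(1/29624) + 302/29) = 45769680 + (1465/7406 + 302/29) = 45769680 + 2279097/214774 = 9830139531417/214774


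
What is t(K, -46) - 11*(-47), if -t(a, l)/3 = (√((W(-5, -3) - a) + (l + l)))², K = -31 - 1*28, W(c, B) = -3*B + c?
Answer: 604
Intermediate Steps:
W(c, B) = c - 3*B
K = -59 (K = -31 - 28 = -59)
t(a, l) = -12 - 6*l + 3*a (t(a, l) = -(-3*a + 3*(-5 - 3*(-3)) + 6*l) = -(-3*a + 3*(-5 + 9) + 6*l) = -(12 - 3*a + 6*l) = -3*(4 - a + 2*l) = -12 - 6*l + 3*a)
t(K, -46) - 11*(-47) = (-12 - 6*(-46) + 3*(-59)) - 11*(-47) = (-12 + 276 - 177) - 1*(-517) = 87 + 517 = 604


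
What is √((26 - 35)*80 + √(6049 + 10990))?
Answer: √(-720 + √17039) ≈ 24.279*I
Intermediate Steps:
√((26 - 35)*80 + √(6049 + 10990)) = √(-9*80 + √17039) = √(-720 + √17039)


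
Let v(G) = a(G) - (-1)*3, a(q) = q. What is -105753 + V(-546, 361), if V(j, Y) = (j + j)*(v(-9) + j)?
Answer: 497031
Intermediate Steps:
v(G) = 3 + G (v(G) = G - (-1)*3 = G - 1*(-3) = G + 3 = 3 + G)
V(j, Y) = 2*j*(-6 + j) (V(j, Y) = (j + j)*((3 - 9) + j) = (2*j)*(-6 + j) = 2*j*(-6 + j))
-105753 + V(-546, 361) = -105753 + 2*(-546)*(-6 - 546) = -105753 + 2*(-546)*(-552) = -105753 + 602784 = 497031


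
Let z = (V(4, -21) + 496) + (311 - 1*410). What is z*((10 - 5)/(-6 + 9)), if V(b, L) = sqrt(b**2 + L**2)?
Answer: 1985/3 + 5*sqrt(457)/3 ≈ 697.30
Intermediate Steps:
V(b, L) = sqrt(L**2 + b**2)
z = 397 + sqrt(457) (z = (sqrt((-21)**2 + 4**2) + 496) + (311 - 1*410) = (sqrt(441 + 16) + 496) + (311 - 410) = (sqrt(457) + 496) - 99 = (496 + sqrt(457)) - 99 = 397 + sqrt(457) ≈ 418.38)
z*((10 - 5)/(-6 + 9)) = (397 + sqrt(457))*((10 - 5)/(-6 + 9)) = (397 + sqrt(457))*(5/3) = 1985/3 + 5*sqrt(457)/3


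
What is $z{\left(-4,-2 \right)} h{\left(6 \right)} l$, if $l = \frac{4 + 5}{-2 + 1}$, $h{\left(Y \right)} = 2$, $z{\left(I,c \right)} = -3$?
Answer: $54$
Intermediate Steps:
$l = -9$ ($l = \frac{9}{-1} = 9 \left(-1\right) = -9$)
$z{\left(-4,-2 \right)} h{\left(6 \right)} l = \left(-3\right) 2 \left(-9\right) = \left(-6\right) \left(-9\right) = 54$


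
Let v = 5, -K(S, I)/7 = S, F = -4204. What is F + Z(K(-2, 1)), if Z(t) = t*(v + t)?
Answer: -3938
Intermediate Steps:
K(S, I) = -7*S
Z(t) = t*(5 + t)
F + Z(K(-2, 1)) = -4204 + (-7*(-2))*(5 - 7*(-2)) = -4204 + 14*(5 + 14) = -4204 + 14*19 = -4204 + 266 = -3938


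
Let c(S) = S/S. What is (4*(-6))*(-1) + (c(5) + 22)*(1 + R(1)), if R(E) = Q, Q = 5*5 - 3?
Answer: 553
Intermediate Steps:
Q = 22 (Q = 25 - 3 = 22)
c(S) = 1
R(E) = 22
(4*(-6))*(-1) + (c(5) + 22)*(1 + R(1)) = (4*(-6))*(-1) + (1 + 22)*(1 + 22) = -24*(-1) + 23*23 = 24 + 529 = 553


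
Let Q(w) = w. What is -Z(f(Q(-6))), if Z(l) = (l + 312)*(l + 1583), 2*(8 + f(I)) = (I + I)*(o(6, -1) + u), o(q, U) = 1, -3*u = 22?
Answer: -551646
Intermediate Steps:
u = -22/3 (u = -⅓*22 = -22/3 ≈ -7.3333)
f(I) = -8 - 19*I/3 (f(I) = -8 + ((I + I)*(1 - 22/3))/2 = -8 + ((2*I)*(-19/3))/2 = -8 + (-38*I/3)/2 = -8 - 19*I/3)
Z(l) = (312 + l)*(1583 + l)
-Z(f(Q(-6))) = -(493896 + (-8 - 19/3*(-6))² + 1895*(-8 - 19/3*(-6))) = -(493896 + (-8 + 38)² + 1895*(-8 + 38)) = -(493896 + 30² + 1895*30) = -(493896 + 900 + 56850) = -1*551646 = -551646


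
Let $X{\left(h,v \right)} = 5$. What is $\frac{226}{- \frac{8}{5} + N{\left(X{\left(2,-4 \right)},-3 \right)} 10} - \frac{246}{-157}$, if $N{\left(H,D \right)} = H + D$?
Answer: $\frac{100021}{7222} \approx 13.849$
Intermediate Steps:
$N{\left(H,D \right)} = D + H$
$\frac{226}{- \frac{8}{5} + N{\left(X{\left(2,-4 \right)},-3 \right)} 10} - \frac{246}{-157} = \frac{226}{- \frac{8}{5} + \left(-3 + 5\right) 10} - \frac{246}{-157} = \frac{226}{\left(-8\right) \frac{1}{5} + 2 \cdot 10} - - \frac{246}{157} = \frac{226}{- \frac{8}{5} + 20} + \frac{246}{157} = \frac{226}{\frac{92}{5}} + \frac{246}{157} = 226 \cdot \frac{5}{92} + \frac{246}{157} = \frac{565}{46} + \frac{246}{157} = \frac{100021}{7222}$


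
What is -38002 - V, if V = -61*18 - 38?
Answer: -36866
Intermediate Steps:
V = -1136 (V = -1098 - 38 = -1136)
-38002 - V = -38002 - 1*(-1136) = -38002 + 1136 = -36866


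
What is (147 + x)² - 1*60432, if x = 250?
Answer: 97177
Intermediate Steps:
(147 + x)² - 1*60432 = (147 + 250)² - 1*60432 = 397² - 60432 = 157609 - 60432 = 97177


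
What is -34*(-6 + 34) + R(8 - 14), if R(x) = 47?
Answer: -905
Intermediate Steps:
-34*(-6 + 34) + R(8 - 14) = -34*(-6 + 34) + 47 = -34*28 + 47 = -952 + 47 = -905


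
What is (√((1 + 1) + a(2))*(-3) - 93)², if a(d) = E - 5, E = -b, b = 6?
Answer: 8568 + 1674*I ≈ 8568.0 + 1674.0*I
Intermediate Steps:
E = -6 (E = -1*6 = -6)
a(d) = -11 (a(d) = -6 - 5 = -11)
(√((1 + 1) + a(2))*(-3) - 93)² = (√((1 + 1) - 11)*(-3) - 93)² = (√(2 - 11)*(-3) - 93)² = (√(-9)*(-3) - 93)² = ((3*I)*(-3) - 93)² = (-9*I - 93)² = (-93 - 9*I)²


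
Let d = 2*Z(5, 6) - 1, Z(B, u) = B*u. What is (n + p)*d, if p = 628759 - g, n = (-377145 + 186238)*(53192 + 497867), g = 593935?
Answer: -6206858155651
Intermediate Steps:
n = -105201020513 (n = -190907*551059 = -105201020513)
d = 59 (d = 2*(5*6) - 1 = 2*30 - 1 = 60 - 1 = 59)
p = 34824 (p = 628759 - 1*593935 = 628759 - 593935 = 34824)
(n + p)*d = (-105201020513 + 34824)*59 = -105200985689*59 = -6206858155651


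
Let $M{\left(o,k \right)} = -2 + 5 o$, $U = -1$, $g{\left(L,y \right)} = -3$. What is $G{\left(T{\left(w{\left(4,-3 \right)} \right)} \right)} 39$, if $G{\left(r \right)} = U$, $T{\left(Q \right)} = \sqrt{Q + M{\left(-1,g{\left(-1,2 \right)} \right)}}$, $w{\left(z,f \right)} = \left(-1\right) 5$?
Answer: $-39$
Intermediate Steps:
$w{\left(z,f \right)} = -5$
$T{\left(Q \right)} = \sqrt{-7 + Q}$ ($T{\left(Q \right)} = \sqrt{Q + \left(-2 + 5 \left(-1\right)\right)} = \sqrt{Q - 7} = \sqrt{-7 + Q}$)
$G{\left(r \right)} = -1$
$G{\left(T{\left(w{\left(4,-3 \right)} \right)} \right)} 39 = \left(-1\right) 39 = -39$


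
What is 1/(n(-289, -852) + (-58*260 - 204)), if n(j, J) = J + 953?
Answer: -1/15183 ≈ -6.5863e-5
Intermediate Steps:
n(j, J) = 953 + J
1/(n(-289, -852) + (-58*260 - 204)) = 1/((953 - 852) + (-58*260 - 204)) = 1/(101 + (-15080 - 204)) = 1/(101 - 15284) = 1/(-15183) = -1/15183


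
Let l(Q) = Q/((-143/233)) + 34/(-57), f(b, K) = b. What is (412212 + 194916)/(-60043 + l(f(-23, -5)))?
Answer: -1237175082/122277473 ≈ -10.118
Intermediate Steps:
l(Q) = -34/57 - 233*Q/143 (l(Q) = Q/((-143*1/233)) + 34*(-1/57) = Q/(-143/233) - 34/57 = Q*(-233/143) - 34/57 = -233*Q/143 - 34/57 = -34/57 - 233*Q/143)
(412212 + 194916)/(-60043 + l(f(-23, -5))) = (412212 + 194916)/(-60043 + (-34/57 - 233/143*(-23))) = 607128/(-60043 + (-34/57 + 5359/143)) = 607128/(-60043 + 300601/8151) = 607128/(-489109892/8151) = 607128*(-8151/489109892) = -1237175082/122277473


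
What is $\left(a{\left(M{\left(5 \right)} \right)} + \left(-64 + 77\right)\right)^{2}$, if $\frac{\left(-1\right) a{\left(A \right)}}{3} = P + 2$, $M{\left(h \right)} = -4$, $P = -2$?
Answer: $169$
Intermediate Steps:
$a{\left(A \right)} = 0$ ($a{\left(A \right)} = - 3 \left(-2 + 2\right) = \left(-3\right) 0 = 0$)
$\left(a{\left(M{\left(5 \right)} \right)} + \left(-64 + 77\right)\right)^{2} = \left(0 + \left(-64 + 77\right)\right)^{2} = \left(0 + 13\right)^{2} = 13^{2} = 169$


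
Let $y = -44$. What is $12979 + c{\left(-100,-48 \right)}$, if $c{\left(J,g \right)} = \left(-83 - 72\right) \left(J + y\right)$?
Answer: $35299$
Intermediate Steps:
$c{\left(J,g \right)} = 6820 - 155 J$ ($c{\left(J,g \right)} = \left(-83 - 72\right) \left(J - 44\right) = - 155 \left(-44 + J\right) = 6820 - 155 J$)
$12979 + c{\left(-100,-48 \right)} = 12979 + \left(6820 - -15500\right) = 12979 + \left(6820 + 15500\right) = 12979 + 22320 = 35299$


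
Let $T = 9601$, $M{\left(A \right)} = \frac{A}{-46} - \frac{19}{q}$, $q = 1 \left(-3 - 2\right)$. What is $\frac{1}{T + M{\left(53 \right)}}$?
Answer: $\frac{230}{2208839} \approx 0.00010413$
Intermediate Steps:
$q = -5$ ($q = 1 \left(-5\right) = -5$)
$M{\left(A \right)} = \frac{19}{5} - \frac{A}{46}$ ($M{\left(A \right)} = \frac{A}{-46} - \frac{19}{-5} = A \left(- \frac{1}{46}\right) - - \frac{19}{5} = - \frac{A}{46} + \frac{19}{5} = \frac{19}{5} - \frac{A}{46}$)
$\frac{1}{T + M{\left(53 \right)}} = \frac{1}{9601 + \left(\frac{19}{5} - \frac{53}{46}\right)} = \frac{1}{9601 + \frac{609}{230}} = \frac{1}{\frac{2208839}{230}} = \frac{230}{2208839}$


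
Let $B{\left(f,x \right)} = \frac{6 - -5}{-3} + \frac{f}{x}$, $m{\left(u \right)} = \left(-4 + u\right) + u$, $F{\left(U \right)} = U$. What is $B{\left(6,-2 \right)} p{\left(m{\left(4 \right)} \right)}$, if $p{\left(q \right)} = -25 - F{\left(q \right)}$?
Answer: $\frac{580}{3} \approx 193.33$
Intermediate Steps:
$m{\left(u \right)} = -4 + 2 u$
$B{\left(f,x \right)} = - \frac{11}{3} + \frac{f}{x}$ ($B{\left(f,x \right)} = \left(6 + 5\right) \left(- \frac{1}{3}\right) + \frac{f}{x} = 11 \left(- \frac{1}{3}\right) + \frac{f}{x} = - \frac{11}{3} + \frac{f}{x}$)
$p{\left(q \right)} = -25 - q$
$B{\left(6,-2 \right)} p{\left(m{\left(4 \right)} \right)} = \left(- \frac{11}{3} + \frac{6}{-2}\right) \left(-25 - \left(-4 + 2 \cdot 4\right)\right) = \left(- \frac{11}{3} + 6 \left(- \frac{1}{2}\right)\right) \left(-25 - \left(-4 + 8\right)\right) = \left(- \frac{11}{3} - 3\right) \left(-25 - 4\right) = - \frac{20 \left(-25 - 4\right)}{3} = \left(- \frac{20}{3}\right) \left(-29\right) = \frac{580}{3}$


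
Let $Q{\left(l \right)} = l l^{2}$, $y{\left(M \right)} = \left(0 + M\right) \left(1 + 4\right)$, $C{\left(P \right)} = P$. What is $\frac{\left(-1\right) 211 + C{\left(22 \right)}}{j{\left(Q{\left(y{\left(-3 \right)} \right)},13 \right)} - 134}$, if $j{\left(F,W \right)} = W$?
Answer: $\frac{189}{121} \approx 1.562$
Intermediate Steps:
$y{\left(M \right)} = 5 M$ ($y{\left(M \right)} = M 5 = 5 M$)
$Q{\left(l \right)} = l^{3}$
$\frac{\left(-1\right) 211 + C{\left(22 \right)}}{j{\left(Q{\left(y{\left(-3 \right)} \right)},13 \right)} - 134} = \frac{\left(-1\right) 211 + 22}{13 - 134} = \frac{-211 + 22}{-121} = \left(-189\right) \left(- \frac{1}{121}\right) = \frac{189}{121}$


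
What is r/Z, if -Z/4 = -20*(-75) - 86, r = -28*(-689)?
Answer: -689/202 ≈ -3.4109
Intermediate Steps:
r = 19292
Z = -5656 (Z = -4*(-20*(-75) - 86) = -4*(1500 - 86) = -4*1414 = -5656)
r/Z = 19292/(-5656) = 19292*(-1/5656) = -689/202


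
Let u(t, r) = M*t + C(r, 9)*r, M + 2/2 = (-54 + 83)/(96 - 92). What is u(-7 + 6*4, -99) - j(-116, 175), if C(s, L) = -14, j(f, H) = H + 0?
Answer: 5269/4 ≈ 1317.3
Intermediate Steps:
j(f, H) = H
M = 25/4 (M = -1 + (-54 + 83)/(96 - 92) = -1 + 29/4 = 25/4 ≈ 6.2500)
u(t, r) = -14*r + 25*t/4 (u(t, r) = 25*t/4 - 14*r = -14*r + 25*t/4)
u(-7 + 6*4, -99) - j(-116, 175) = (-14*(-99) + 25*(-7 + 6*4)/4) - 1*175 = (1386 + 25*(-7 + 24)/4) - 175 = (1386 + (25/4)*17) - 175 = (1386 + 425/4) - 175 = 5969/4 - 175 = 5269/4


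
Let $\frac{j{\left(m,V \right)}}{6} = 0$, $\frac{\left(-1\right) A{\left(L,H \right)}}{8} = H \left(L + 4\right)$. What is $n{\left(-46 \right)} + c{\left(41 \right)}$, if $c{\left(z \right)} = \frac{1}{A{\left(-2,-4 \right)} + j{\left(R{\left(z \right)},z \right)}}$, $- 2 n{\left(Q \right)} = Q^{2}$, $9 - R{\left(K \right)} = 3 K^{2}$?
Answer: $- \frac{67711}{64} \approx -1058.0$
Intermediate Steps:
$R{\left(K \right)} = 9 - 3 K^{2}$
$A{\left(L,H \right)} = - 8 H \left(4 + L\right)$ ($A{\left(L,H \right)} = - 8 H \left(L + 4\right) = - 8 H \left(4 + L\right)$)
$j{\left(m,V \right)} = 0$ ($j{\left(m,V \right)} = 6 \cdot 0 = 0$)
$n{\left(Q \right)} = - \frac{Q^{2}}{2}$
$c{\left(z \right)} = \frac{1}{64}$ ($c{\left(z \right)} = \frac{1}{\left(-8\right) \left(-4\right) \left(4 - 2\right) + 0} = \frac{1}{\left(-8\right) \left(-4\right) 2 + 0} = \frac{1}{64 + 0} = \frac{1}{64}$)
$n{\left(-46 \right)} + c{\left(41 \right)} = - \frac{\left(-46\right)^{2}}{2} + \frac{1}{64} = \left(- \frac{1}{2}\right) 2116 + \frac{1}{64} = -1058 + \frac{1}{64} = - \frac{67711}{64}$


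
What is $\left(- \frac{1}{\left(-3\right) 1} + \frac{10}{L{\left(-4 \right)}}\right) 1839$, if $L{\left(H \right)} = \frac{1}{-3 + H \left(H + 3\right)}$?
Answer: $19003$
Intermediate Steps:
$L{\left(H \right)} = \frac{1}{-3 + H \left(3 + H\right)}$
$\left(- \frac{1}{\left(-3\right) 1} + \frac{10}{L{\left(-4 \right)}}\right) 1839 = \left(- \frac{1}{\left(-3\right) 1} + \frac{10}{\frac{1}{-3 + \left(-4\right)^{2} + 3 \left(-4\right)}}\right) 1839 = \left(- \frac{1}{-3} + \frac{10}{\frac{1}{-3 + 16 - 12}}\right) 1839 = \left(\left(-1\right) \left(- \frac{1}{3}\right) + \frac{10}{1^{-1}}\right) 1839 = \left(\frac{1}{3} + \frac{10}{1}\right) 1839 = \left(\frac{1}{3} + 10 \cdot 1\right) 1839 = \left(\frac{1}{3} + 10\right) 1839 = \frac{31}{3} \cdot 1839 = 19003$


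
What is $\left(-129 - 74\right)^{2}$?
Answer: $41209$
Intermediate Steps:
$\left(-129 - 74\right)^{2} = \left(-203\right)^{2} = 41209$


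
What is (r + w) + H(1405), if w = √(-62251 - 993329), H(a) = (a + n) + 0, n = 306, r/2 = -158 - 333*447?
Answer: -296307 + 2*I*√263895 ≈ -2.9631e+5 + 1027.4*I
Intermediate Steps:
r = -298018 (r = 2*(-158 - 333*447) = 2*(-158 - 148851) = 2*(-149009) = -298018)
H(a) = 306 + a (H(a) = (a + 306) + 0 = (306 + a) + 0 = 306 + a)
w = 2*I*√263895 (w = √(-1055580) = 2*I*√263895 ≈ 1027.4*I)
(r + w) + H(1405) = (-298018 + 2*I*√263895) + (306 + 1405) = (-298018 + 2*I*√263895) + 1711 = -296307 + 2*I*√263895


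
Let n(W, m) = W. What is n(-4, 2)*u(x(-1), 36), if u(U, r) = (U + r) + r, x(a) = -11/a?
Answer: -332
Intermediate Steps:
u(U, r) = U + 2*r
n(-4, 2)*u(x(-1), 36) = -4*(-11/(-1) + 2*36) = -4*(-11*(-1) + 72) = -4*(11 + 72) = -4*83 = -332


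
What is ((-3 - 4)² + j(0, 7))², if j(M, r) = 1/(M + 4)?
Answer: 38809/16 ≈ 2425.6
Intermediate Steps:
j(M, r) = 1/(4 + M)
((-3 - 4)² + j(0, 7))² = ((-3 - 4)² + 1/(4 + 0))² = ((-7)² + 1/4)² = (49 + ¼)² = (197/4)² = 38809/16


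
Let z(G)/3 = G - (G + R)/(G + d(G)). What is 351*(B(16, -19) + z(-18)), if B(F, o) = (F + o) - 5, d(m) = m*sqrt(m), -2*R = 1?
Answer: 117*(-2232*sqrt(2) + 781*I)/(4*(-I + 3*sqrt(2))) ≈ -21819.0 + 241.66*I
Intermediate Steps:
R = -1/2 (R = -1/2*1 = -1/2 ≈ -0.50000)
d(m) = m**(3/2)
B(F, o) = -5 + F + o
z(G) = 3*G - 3*(-1/2 + G)/(G + G**(3/2)) (z(G) = 3*(G - (G - 1/2)/(G + G**(3/2))) = 3*(G - (-1/2 + G)/(G + G**(3/2))) = 3*G - 3*(-1/2 + G)/(G + G**(3/2)))
351*(B(16, -19) + z(-18)) = 351*((-5 + 16 - 19) + (3/2 - 3*(-18) + 3*(-18)**2 + 3*(-18)**(5/2))/(-18 + (-18)**(3/2))) = 351*(-8 + (3/2 + 54 + 3*324 + 3*(972*I*sqrt(2)))/(-18 - 54*I*sqrt(2))) = 351*(-8 + (3/2 + 54 + 972 + 2916*I*sqrt(2))/(-18 - 54*I*sqrt(2))) = 351*(-8 + (2055/2 + 2916*I*sqrt(2))/(-18 - 54*I*sqrt(2))) = -2808 + 351*(2055/2 + 2916*I*sqrt(2))/(-18 - 54*I*sqrt(2))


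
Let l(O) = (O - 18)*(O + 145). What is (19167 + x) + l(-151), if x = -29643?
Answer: -9462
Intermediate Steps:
l(O) = (-18 + O)*(145 + O)
(19167 + x) + l(-151) = (19167 - 29643) + (-2610 + (-151)² + 127*(-151)) = -10476 + (-2610 + 22801 - 19177) = -10476 + 1014 = -9462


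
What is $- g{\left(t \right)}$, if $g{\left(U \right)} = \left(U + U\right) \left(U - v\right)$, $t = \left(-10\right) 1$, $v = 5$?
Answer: $-300$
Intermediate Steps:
$t = -10$
$g{\left(U \right)} = 2 U \left(-5 + U\right)$ ($g{\left(U \right)} = \left(U + U\right) \left(U - 5\right) = 2 U \left(U - 5\right) = 2 U \left(-5 + U\right)$)
$- g{\left(t \right)} = - 2 \left(-10\right) \left(-5 - 10\right) = - 2 \left(-10\right) \left(-15\right) = \left(-1\right) 300 = -300$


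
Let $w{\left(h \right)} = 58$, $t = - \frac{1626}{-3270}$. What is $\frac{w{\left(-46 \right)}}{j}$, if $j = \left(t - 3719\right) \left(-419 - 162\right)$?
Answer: $\frac{15805}{588722652} \approx 2.6846 \cdot 10^{-5}$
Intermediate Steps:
$t = \frac{271}{545}$ ($t = \left(-1626\right) \left(- \frac{1}{3270}\right) = \frac{271}{545} \approx 0.49725$)
$j = \frac{1177445304}{545}$ ($j = \left(\frac{271}{545} - 3719\right) \left(-419 - 162\right) = \left(- \frac{2026584}{545}\right) \left(-581\right) = \frac{1177445304}{545} \approx 2.1604 \cdot 10^{6}$)
$\frac{w{\left(-46 \right)}}{j} = \frac{58}{\frac{1177445304}{545}} = 58 \cdot \frac{545}{1177445304} = \frac{15805}{588722652}$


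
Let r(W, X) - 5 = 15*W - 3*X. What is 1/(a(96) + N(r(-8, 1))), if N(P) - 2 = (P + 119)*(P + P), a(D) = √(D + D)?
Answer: -39/9094 - 2*√3/13641 ≈ -0.0045425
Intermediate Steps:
r(W, X) = 5 - 3*X + 15*W (r(W, X) = 5 + (15*W - 3*X) = 5 + (-3*X + 15*W) = 5 - 3*X + 15*W)
a(D) = √2*√D (a(D) = √(2*D) = √2*√D)
N(P) = 2 + 2*P*(119 + P) (N(P) = 2 + (P + 119)*(P + P) = 2 + (119 + P)*(2*P) = 2 + 2*P*(119 + P))
1/(a(96) + N(r(-8, 1))) = 1/(√2*√96 + (2 + 2*(5 - 3*1 + 15*(-8))² + 238*(5 - 3*1 + 15*(-8)))) = 1/(√2*(4*√6) + (2 + 2*(5 - 3 - 120)² + 238*(5 - 3 - 120))) = 1/(8*√3 + (2 + 2*(-118)² + 238*(-118))) = 1/(8*√3 + (2 + 2*13924 - 28084)) = 1/(8*√3 + (2 + 27848 - 28084)) = 1/(8*√3 - 234) = 1/(-234 + 8*√3)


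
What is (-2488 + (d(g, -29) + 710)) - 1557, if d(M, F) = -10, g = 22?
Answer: -3345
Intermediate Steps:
(-2488 + (d(g, -29) + 710)) - 1557 = (-2488 + (-10 + 710)) - 1557 = (-2488 + 700) - 1557 = -1788 - 1557 = -3345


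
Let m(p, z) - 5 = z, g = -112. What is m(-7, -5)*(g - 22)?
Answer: 0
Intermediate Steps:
m(p, z) = 5 + z
m(-7, -5)*(g - 22) = (5 - 5)*(-112 - 22) = 0*(-134) = 0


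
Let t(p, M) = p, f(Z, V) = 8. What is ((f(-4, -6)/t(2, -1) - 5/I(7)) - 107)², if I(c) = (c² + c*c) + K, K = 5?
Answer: 112656996/10609 ≈ 10619.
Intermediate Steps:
I(c) = 5 + 2*c² (I(c) = (c² + c*c) + 5 = (c² + c²) + 5 = 2*c² + 5 = 5 + 2*c²)
((f(-4, -6)/t(2, -1) - 5/I(7)) - 107)² = ((8/2 - 5/(5 + 2*7²)) - 107)² = ((8*(½) - 5/(5 + 2*49)) - 107)² = ((4 - 5/(5 + 98)) - 107)² = ((4 - 5/103) - 107)² = (407/103 - 107)² = (-10614/103)² = 112656996/10609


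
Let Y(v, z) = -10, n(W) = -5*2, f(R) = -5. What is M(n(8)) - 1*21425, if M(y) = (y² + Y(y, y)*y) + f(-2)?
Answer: -21230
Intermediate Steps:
n(W) = -10
M(y) = -5 + y² - 10*y (M(y) = (y² - 10*y) - 5 = -5 + y² - 10*y)
M(n(8)) - 1*21425 = (-5 + (-10)² - 10*(-10)) - 1*21425 = (-5 + 100 + 100) - 21425 = 195 - 21425 = -21230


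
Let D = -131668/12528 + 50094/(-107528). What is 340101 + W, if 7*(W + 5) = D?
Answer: 50109595918633/147340242 ≈ 3.4009e+5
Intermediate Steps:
D = -231024599/21048606 (D = -131668*1/12528 + 50094*(-1/107528) = -32917/3132 - 25047/53764 = -231024599/21048606 ≈ -10.976)
W = -967725809/147340242 (W = -5 + (⅐)*(-231024599/21048606) = -5 - 231024599/147340242 = -967725809/147340242 ≈ -6.5680)
340101 + W = 340101 - 967725809/147340242 = 50109595918633/147340242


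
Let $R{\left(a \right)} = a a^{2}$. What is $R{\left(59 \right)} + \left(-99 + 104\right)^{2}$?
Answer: $205404$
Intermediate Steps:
$R{\left(a \right)} = a^{3}$
$R{\left(59 \right)} + \left(-99 + 104\right)^{2} = 59^{3} + \left(-99 + 104\right)^{2} = 205379 + 5^{2} = 205379 + 25 = 205404$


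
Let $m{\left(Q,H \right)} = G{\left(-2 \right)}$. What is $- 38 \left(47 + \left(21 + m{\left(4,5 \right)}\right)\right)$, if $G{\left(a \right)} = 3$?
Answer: $-2698$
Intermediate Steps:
$m{\left(Q,H \right)} = 3$
$- 38 \left(47 + \left(21 + m{\left(4,5 \right)}\right)\right) = - 38 \left(47 + \left(21 + 3\right)\right) = - 38 \left(47 + 24\right) = \left(-38\right) 71 = -2698$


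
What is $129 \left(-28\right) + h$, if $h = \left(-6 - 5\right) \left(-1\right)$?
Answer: $-3601$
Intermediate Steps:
$h = 11$ ($h = \left(-11\right) \left(-1\right) = 11$)
$129 \left(-28\right) + h = 129 \left(-28\right) + 11 = -3612 + 11 = -3601$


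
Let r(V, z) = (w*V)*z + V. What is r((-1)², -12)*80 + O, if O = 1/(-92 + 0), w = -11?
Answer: 978879/92 ≈ 10640.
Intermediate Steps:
r(V, z) = V - 11*V*z (r(V, z) = (-11*V)*z + V = -11*V*z + V = V - 11*V*z)
O = -1/92 (O = 1/(-92) = -1/92 ≈ -0.010870)
r((-1)², -12)*80 + O = ((-1)²*(1 - 11*(-12)))*80 - 1/92 = (1*(1 + 132))*80 - 1/92 = (1*133)*80 - 1/92 = 133*80 - 1/92 = 10640 - 1/92 = 978879/92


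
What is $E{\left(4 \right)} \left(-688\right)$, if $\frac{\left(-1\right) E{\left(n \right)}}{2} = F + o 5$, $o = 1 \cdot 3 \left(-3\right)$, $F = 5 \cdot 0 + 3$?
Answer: $-57792$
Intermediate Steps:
$F = 3$ ($F = 0 + 3 = 3$)
$o = -9$ ($o = 3 \left(-3\right) = -9$)
$E{\left(n \right)} = 84$ ($E{\left(n \right)} = - 2 \left(3 - 45\right) = \left(-2\right) \left(-42\right) = 84$)
$E{\left(4 \right)} \left(-688\right) = 84 \left(-688\right) = -57792$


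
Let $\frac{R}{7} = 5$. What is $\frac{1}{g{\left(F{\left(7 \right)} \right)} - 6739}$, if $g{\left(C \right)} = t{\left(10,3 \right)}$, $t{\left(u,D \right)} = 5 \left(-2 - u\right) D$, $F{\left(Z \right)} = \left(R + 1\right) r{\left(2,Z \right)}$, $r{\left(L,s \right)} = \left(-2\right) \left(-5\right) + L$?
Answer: $- \frac{1}{6919} \approx -0.00014453$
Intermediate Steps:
$r{\left(L,s \right)} = 10 + L$
$R = 35$ ($R = 7 \cdot 5 = 35$)
$F{\left(Z \right)} = 432$ ($F{\left(Z \right)} = \left(35 + 1\right) \left(10 + 2\right) = 36 \cdot 12 = 432$)
$t{\left(u,D \right)} = D \left(-10 - 5 u\right)$ ($t{\left(u,D \right)} = \left(-10 - 5 u\right) D = D \left(-10 - 5 u\right)$)
$g{\left(C \right)} = -180$ ($g{\left(C \right)} = \left(-5\right) 3 \left(2 + 10\right) = \left(-5\right) 3 \cdot 12 = -180$)
$\frac{1}{g{\left(F{\left(7 \right)} \right)} - 6739} = \frac{1}{-180 - 6739} = \frac{1}{-6919} = - \frac{1}{6919}$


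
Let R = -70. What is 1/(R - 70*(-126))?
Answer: 1/8750 ≈ 0.00011429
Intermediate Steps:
1/(R - 70*(-126)) = 1/(-70 - 70*(-126)) = 1/(-70 + 8820) = 1/8750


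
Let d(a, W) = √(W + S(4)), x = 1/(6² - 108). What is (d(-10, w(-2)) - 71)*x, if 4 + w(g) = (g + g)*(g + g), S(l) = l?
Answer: 67/72 ≈ 0.93056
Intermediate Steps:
x = -1/72 (x = 1/(36 - 108) = 1/(-72) = -1/72 ≈ -0.013889)
w(g) = -4 + 4*g² (w(g) = -4 + (g + g)*(g + g) = -4 + (2*g)*(2*g) = -4 + 4*g²)
d(a, W) = √(4 + W) (d(a, W) = √(W + 4) = √(4 + W))
(d(-10, w(-2)) - 71)*x = (√(4 + (-4 + 4*(-2)²)) - 71)*(-1/72) = (√(4 + (-4 + 4*4)) - 71)*(-1/72) = (√(4 + (-4 + 16)) - 71)*(-1/72) = (√(4 + 12) - 71)*(-1/72) = (√16 - 71)*(-1/72) = (4 - 71)*(-1/72) = -67*(-1/72) = 67/72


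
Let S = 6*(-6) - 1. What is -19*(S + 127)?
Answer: -1710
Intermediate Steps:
S = -37 (S = -36 - 1 = -37)
-19*(S + 127) = -19*(-37 + 127) = -19*90 = -1710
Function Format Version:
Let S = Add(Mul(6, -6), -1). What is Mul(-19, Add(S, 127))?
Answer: -1710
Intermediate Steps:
S = -37 (S = Add(-36, -1) = -37)
Mul(-19, Add(S, 127)) = Mul(-19, Add(-37, 127)) = Mul(-19, 90) = -1710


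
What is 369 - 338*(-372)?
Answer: 126105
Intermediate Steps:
369 - 338*(-372) = 369 + 125736 = 126105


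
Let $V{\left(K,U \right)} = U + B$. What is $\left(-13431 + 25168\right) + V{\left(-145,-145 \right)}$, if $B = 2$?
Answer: $11594$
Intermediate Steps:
$V{\left(K,U \right)} = 2 + U$ ($V{\left(K,U \right)} = U + 2 = 2 + U$)
$\left(-13431 + 25168\right) + V{\left(-145,-145 \right)} = \left(-13431 + 25168\right) + \left(2 - 145\right) = 11737 - 143 = 11594$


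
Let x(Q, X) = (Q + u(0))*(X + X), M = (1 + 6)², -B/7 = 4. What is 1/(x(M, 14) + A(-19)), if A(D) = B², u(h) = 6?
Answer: 1/2324 ≈ 0.00043029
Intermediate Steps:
B = -28 (B = -7*4 = -28)
A(D) = 784 (A(D) = (-28)² = 784)
M = 49 (M = 7² = 49)
x(Q, X) = 2*X*(6 + Q) (x(Q, X) = (Q + 6)*(X + X) = (6 + Q)*(2*X) = 2*X*(6 + Q))
1/(x(M, 14) + A(-19)) = 1/(2*14*(6 + 49) + 784) = 1/(2*14*55 + 784) = 1/(1540 + 784) = 1/2324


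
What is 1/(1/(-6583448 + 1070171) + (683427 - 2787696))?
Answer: -5513277/11601417879514 ≈ -4.7522e-7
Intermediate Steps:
1/(1/(-6583448 + 1070171) + (683427 - 2787696)) = 1/(1/(-5513277) - 2104269) = 1/(-1/5513277 - 2104269) = 1/(-11601417879514/5513277) = -5513277/11601417879514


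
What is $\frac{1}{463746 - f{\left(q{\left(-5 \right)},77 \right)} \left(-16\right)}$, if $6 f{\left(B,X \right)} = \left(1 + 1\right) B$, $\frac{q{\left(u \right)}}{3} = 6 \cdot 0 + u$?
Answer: $\frac{1}{463666} \approx 2.1567 \cdot 10^{-6}$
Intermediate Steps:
$q{\left(u \right)} = 3 u$ ($q{\left(u \right)} = 3 \left(6 \cdot 0 + u\right) = 3 \left(0 + u\right) = 3 u$)
$f{\left(B,X \right)} = \frac{B}{3}$ ($f{\left(B,X \right)} = \frac{\left(1 + 1\right) B}{6} = \frac{2 B}{6} = \frac{B}{3}$)
$\frac{1}{463746 - f{\left(q{\left(-5 \right)},77 \right)} \left(-16\right)} = \frac{1}{463746 - \frac{3 \left(-5\right)}{3} \left(-16\right)} = \frac{1}{463746 - \frac{1}{3} \left(-15\right) \left(-16\right)} = \frac{1}{463746 - \left(-5\right) \left(-16\right)} = \frac{1}{463746 - 80} = \frac{1}{463666}$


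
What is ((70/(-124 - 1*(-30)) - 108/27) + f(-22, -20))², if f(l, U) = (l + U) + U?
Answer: 9840769/2209 ≈ 4454.9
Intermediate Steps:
f(l, U) = l + 2*U (f(l, U) = (U + l) + U = l + 2*U)
((70/(-124 - 1*(-30)) - 108/27) + f(-22, -20))² = ((70/(-124 - 1*(-30)) - 108/27) + (-22 + 2*(-20)))² = ((70/(-124 + 30) - 108*1/27) + (-22 - 40))² = ((70/(-94) - 4) - 62)² = ((70*(-1/94) - 4) - 62)² = ((-35/47 - 4) - 62)² = (-223/47 - 62)² = (-3137/47)² = 9840769/2209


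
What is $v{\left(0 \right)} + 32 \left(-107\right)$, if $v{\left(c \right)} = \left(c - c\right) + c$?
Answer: $-3424$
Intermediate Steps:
$v{\left(c \right)} = c$ ($v{\left(c \right)} = 0 + c = c$)
$v{\left(0 \right)} + 32 \left(-107\right) = 0 + 32 \left(-107\right) = 0 - 3424 = -3424$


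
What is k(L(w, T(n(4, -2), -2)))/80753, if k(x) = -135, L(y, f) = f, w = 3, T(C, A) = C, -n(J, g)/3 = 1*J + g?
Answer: -135/80753 ≈ -0.0016718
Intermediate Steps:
n(J, g) = -3*J - 3*g (n(J, g) = -3*(1*J + g) = -3*(J + g) = -3*J - 3*g)
k(L(w, T(n(4, -2), -2)))/80753 = -135/80753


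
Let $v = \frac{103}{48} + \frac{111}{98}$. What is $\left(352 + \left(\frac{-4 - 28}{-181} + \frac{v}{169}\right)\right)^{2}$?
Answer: $\frac{642058371544016202169}{5176130221027584} \approx 1.2404 \cdot 10^{5}$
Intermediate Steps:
$v = \frac{7711}{2352}$ ($v = 103 \cdot \frac{1}{48} + 111 \cdot \frac{1}{98} = \frac{103}{48} + \frac{111}{98} = \frac{7711}{2352} \approx 3.2785$)
$\left(352 + \left(\frac{-4 - 28}{-181} + \frac{v}{169}\right)\right)^{2} = \left(352 + \left(\frac{-4 - 28}{-181} + \frac{7711}{2352 \cdot 169}\right)\right)^{2} = \left(352 + \left(\left(-4 - 28\right) \left(- \frac{1}{181}\right) + \frac{7711}{2352} \cdot \frac{1}{169}\right)\right)^{2} = \left(352 + \left(\left(-32\right) \left(- \frac{1}{181}\right) + \frac{7711}{397488}\right)\right)^{2} = \left(352 + \left(\frac{32}{181} + \frac{7711}{397488}\right)\right)^{2} = \left(352 + \frac{14115307}{71945328}\right)^{2} = \left(\frac{25338870763}{71945328}\right)^{2} = \frac{642058371544016202169}{5176130221027584}$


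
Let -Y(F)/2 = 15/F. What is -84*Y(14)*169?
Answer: 30420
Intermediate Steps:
Y(F) = -30/F
-84*Y(14)*169 = -(-2520)/14*169 = -84*(-15/7)*169 = 180*169 = 30420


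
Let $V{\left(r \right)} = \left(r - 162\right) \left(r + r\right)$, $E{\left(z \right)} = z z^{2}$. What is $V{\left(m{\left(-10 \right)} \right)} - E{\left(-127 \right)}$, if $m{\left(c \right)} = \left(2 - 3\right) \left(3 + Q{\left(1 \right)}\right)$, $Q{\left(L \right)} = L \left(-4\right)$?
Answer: $2048061$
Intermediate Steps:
$Q{\left(L \right)} = - 4 L$
$E{\left(z \right)} = z^{3}$
$m{\left(c \right)} = 1$ ($m{\left(c \right)} = \left(2 - 3\right) \left(3 - 4\right) = - (3 - 4) = \left(-1\right) \left(-1\right) = 1$)
$V{\left(r \right)} = 2 r \left(-162 + r\right)$ ($V{\left(r \right)} = \left(-162 + r\right) 2 r = 2 r \left(-162 + r\right)$)
$V{\left(m{\left(-10 \right)} \right)} - E{\left(-127 \right)} = 2 \cdot 1 \left(-162 + 1\right) - \left(-127\right)^{3} = 2 \cdot 1 \left(-161\right) - -2048383 = -322 + 2048383 = 2048061$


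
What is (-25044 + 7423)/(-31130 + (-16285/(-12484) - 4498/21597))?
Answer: 4750920240708/8392880037127 ≈ 0.56607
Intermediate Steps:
(-25044 + 7423)/(-31130 + (-16285/(-12484) - 4498/21597)) = -17621/(-31130 + (-16285*(-1/12484) - 4498*1/21597)) = -17621/(-31130 + (16285/12484 - 4498/21597)) = -17621/(-31130 + 295554113/269616948) = -17621/(-8392880037127/269616948) = -17621*(-269616948/8392880037127) = 4750920240708/8392880037127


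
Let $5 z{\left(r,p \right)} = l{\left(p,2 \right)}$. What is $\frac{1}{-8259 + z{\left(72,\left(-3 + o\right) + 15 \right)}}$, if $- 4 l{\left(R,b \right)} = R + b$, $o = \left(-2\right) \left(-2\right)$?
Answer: $- \frac{10}{82599} \approx -0.00012107$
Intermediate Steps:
$o = 4$
$l{\left(R,b \right)} = - \frac{R}{4} - \frac{b}{4}$ ($l{\left(R,b \right)} = - \frac{R + b}{4} = - \frac{R}{4} - \frac{b}{4}$)
$z{\left(r,p \right)} = - \frac{1}{10} - \frac{p}{20}$ ($z{\left(r,p \right)} = \frac{- \frac{p}{4} - \frac{1}{2}}{5} = \frac{- \frac{1}{2} - \frac{p}{4}}{5} = - \frac{1}{10} - \frac{p}{20}$)
$\frac{1}{-8259 + z{\left(72,\left(-3 + o\right) + 15 \right)}} = \frac{1}{-8259 - \left(\frac{1}{10} + \frac{\left(-3 + 4\right) + 15}{20}\right)} = \frac{1}{-8259 - \left(\frac{1}{10} + \frac{1 + 15}{20}\right)} = \frac{1}{-8259 - \frac{9}{10}} = \frac{1}{- \frac{82599}{10}} = - \frac{10}{82599}$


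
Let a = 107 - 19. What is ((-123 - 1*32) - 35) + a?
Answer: -102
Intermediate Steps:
a = 88
((-123 - 1*32) - 35) + a = ((-123 - 1*32) - 35) + 88 = ((-123 - 32) - 35) + 88 = (-155 - 35) + 88 = -190 + 88 = -102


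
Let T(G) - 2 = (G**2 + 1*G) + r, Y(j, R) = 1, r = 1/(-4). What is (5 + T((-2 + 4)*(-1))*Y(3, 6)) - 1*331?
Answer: -1289/4 ≈ -322.25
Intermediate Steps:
r = -1/4 ≈ -0.25000
T(G) = 7/4 + G + G**2 (T(G) = 2 + ((G**2 + 1*G) - 1/4) = 2 + ((G**2 + G) - 1/4) = 2 + ((G + G**2) - 1/4) = 2 + (-1/4 + G + G**2) = 7/4 + G + G**2)
(5 + T((-2 + 4)*(-1))*Y(3, 6)) - 1*331 = (5 + (7/4 + (-2 + 4)*(-1) + ((-2 + 4)*(-1))**2)*1) - 1*331 = (5 + (7/4 + 2*(-1) + (2*(-1))**2)*1) - 331 = (5 + (7/4 - 2 + (-2)**2)*1) - 331 = (5 + (7/4 - 2 + 4)*1) - 331 = (5 + (15/4)*1) - 331 = (5 + 15/4) - 331 = 35/4 - 331 = -1289/4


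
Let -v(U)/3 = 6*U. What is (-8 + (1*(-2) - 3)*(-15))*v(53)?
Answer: -63918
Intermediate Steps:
v(U) = -18*U
(-8 + (1*(-2) - 3)*(-15))*v(53) = (-8 + (1*(-2) - 3)*(-15))*(-18*53) = (-8 + (-2 - 3)*(-15))*(-954) = (-8 - 5*(-15))*(-954) = (-8 + 75)*(-954) = 67*(-954) = -63918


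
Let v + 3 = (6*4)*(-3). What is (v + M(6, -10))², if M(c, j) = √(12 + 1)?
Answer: (75 - √13)² ≈ 5097.2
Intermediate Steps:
M(c, j) = √13
v = -75 (v = -3 + (6*4)*(-3) = -3 + 24*(-3) = -3 - 72 = -75)
(v + M(6, -10))² = (-75 + √13)²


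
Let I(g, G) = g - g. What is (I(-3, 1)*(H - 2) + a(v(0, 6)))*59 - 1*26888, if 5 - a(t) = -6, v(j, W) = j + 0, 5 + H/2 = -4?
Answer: -26239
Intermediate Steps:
H = -18 (H = -10 + 2*(-4) = -10 - 8 = -18)
v(j, W) = j
a(t) = 11 (a(t) = 5 - 1*(-6) = 5 + 6 = 11)
I(g, G) = 0
(I(-3, 1)*(H - 2) + a(v(0, 6)))*59 - 1*26888 = (0*(-18 - 2) + 11)*59 - 1*26888 = (0*(-20) + 11)*59 - 26888 = (0 + 11)*59 - 26888 = 11*59 - 26888 = 649 - 26888 = -26239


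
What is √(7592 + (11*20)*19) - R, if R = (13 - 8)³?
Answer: -125 + 6*√327 ≈ -16.501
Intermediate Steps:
R = 125 (R = 5³ = 125)
√(7592 + (11*20)*19) - R = √(7592 + (11*20)*19) - 1*125 = √(7592 + 220*19) - 125 = √(7592 + 4180) - 125 = √11772 - 125 = 6*√327 - 125 = -125 + 6*√327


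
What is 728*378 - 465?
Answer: 274719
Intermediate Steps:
728*378 - 465 = 275184 - 465 = 274719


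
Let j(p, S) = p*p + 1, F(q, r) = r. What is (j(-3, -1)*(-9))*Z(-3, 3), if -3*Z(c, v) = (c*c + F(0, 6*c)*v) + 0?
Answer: -1350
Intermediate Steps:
Z(c, v) = -c²/3 - 2*c*v (Z(c, v) = -((c*c + (6*c)*v) + 0)/3 = -((c² + 6*c*v) + 0)/3 = -(c² + 6*c*v)/3 = -c²/3 - 2*c*v)
j(p, S) = 1 + p² (j(p, S) = p² + 1 = 1 + p²)
(j(-3, -1)*(-9))*Z(-3, 3) = ((1 + (-3)²)*(-9))*((⅓)*(-3)*(-1*(-3) - 6*3)) = ((1 + 9)*(-9))*((⅓)*(-3)*(3 - 18)) = (10*(-9))*((⅓)*(-3)*(-15)) = -90*15 = -1350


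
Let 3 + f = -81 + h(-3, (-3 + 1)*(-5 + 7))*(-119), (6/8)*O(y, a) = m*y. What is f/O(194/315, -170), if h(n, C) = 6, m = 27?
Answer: -13965/388 ≈ -35.992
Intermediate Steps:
O(y, a) = 36*y (O(y, a) = 4*(27*y)/3 = 36*y)
f = -798 (f = -3 + (-81 + 6*(-119)) = -3 + (-81 - 714) = -3 - 795 = -798)
f/O(194/315, -170) = -798/(36*(194/315)) = -798/776/35 = -798*35/776 = -13965/388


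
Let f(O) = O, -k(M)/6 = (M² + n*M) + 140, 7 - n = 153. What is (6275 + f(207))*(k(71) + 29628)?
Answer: 393703716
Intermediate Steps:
n = -146 (n = 7 - 1*153 = 7 - 153 = -146)
k(M) = -840 - 6*M² + 876*M (k(M) = -6*((M² - 146*M) + 140) = -6*(140 + M² - 146*M) = -840 - 6*M² + 876*M)
(6275 + f(207))*(k(71) + 29628) = (6275 + 207)*((-840 - 6*71² + 876*71) + 29628) = 6482*((-840 - 6*5041 + 62196) + 29628) = 6482*((-840 - 30246 + 62196) + 29628) = 6482*(31110 + 29628) = 6482*60738 = 393703716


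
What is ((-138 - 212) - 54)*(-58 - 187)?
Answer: 98980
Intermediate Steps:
((-138 - 212) - 54)*(-58 - 187) = (-350 - 54)*(-245) = -404*(-245) = 98980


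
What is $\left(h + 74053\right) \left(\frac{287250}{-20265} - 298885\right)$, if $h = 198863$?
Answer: $- \frac{15743852861580}{193} \approx -8.1574 \cdot 10^{10}$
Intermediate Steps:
$\left(h + 74053\right) \left(\frac{287250}{-20265} - 298885\right) = \left(198863 + 74053\right) \left(\frac{287250}{-20265} - 298885\right) = 272916 \left(287250 \left(- \frac{1}{20265}\right) - 298885\right) = 272916 \left(- \frac{19150}{1351} - 298885\right) = 272916 \left(- \frac{403812785}{1351}\right) = - \frac{15743852861580}{193}$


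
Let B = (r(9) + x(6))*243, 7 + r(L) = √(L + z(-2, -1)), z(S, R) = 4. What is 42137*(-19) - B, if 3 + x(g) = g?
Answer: -799631 - 243*√13 ≈ -8.0051e+5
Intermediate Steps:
x(g) = -3 + g
r(L) = -7 + √(4 + L) (r(L) = -7 + √(L + 4) = -7 + √(4 + L))
B = -972 + 243*√13 (B = ((-7 + √(4 + 9)) + (-3 + 6))*243 = ((-7 + √13) + 3)*243 = (-4 + √13)*243 = -972 + 243*√13 ≈ -95.851)
42137*(-19) - B = 42137*(-19) - (-972 + 243*√13) = -800603 + (972 - 243*√13) = -799631 - 243*√13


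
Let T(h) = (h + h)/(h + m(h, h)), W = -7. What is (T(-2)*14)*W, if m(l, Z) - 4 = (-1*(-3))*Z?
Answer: -98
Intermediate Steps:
m(l, Z) = 4 + 3*Z (m(l, Z) = 4 + (-1*(-3))*Z = 4 + 3*Z)
T(h) = 2*h/(4 + 4*h) (T(h) = (h + h)/(h + (4 + 3*h)) = (2*h)/(4 + 4*h) = 2*h/(4 + 4*h))
(T(-2)*14)*W = (((½)*(-2)/(1 - 2))*14)*(-7) = (((½)*(-2)/(-1))*14)*(-7) = (((½)*(-2)*(-1))*14)*(-7) = (1*14)*(-7) = 14*(-7) = -98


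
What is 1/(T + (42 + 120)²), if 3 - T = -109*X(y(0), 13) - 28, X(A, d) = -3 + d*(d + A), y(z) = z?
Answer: 1/44369 ≈ 2.2538e-5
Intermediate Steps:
X(A, d) = -3 + d*(A + d)
T = 18125 (T = 3 - (-109*(-3 + 13² + 0*13) - 28) = 3 - (-109*(-3 + 169 + 0) - 28) = 3 - (-109*166 - 28) = 3 - (-18094 - 28) = 3 - 1*(-18122) = 3 + 18122 = 18125)
1/(T + (42 + 120)²) = 1/(18125 + (42 + 120)²) = 1/(18125 + 162²) = 1/(18125 + 26244) = 1/44369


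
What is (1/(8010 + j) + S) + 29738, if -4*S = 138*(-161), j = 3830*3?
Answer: 688203751/19500 ≈ 35293.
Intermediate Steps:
j = 11490
S = 11109/2 (S = -69*(-161)/2 = -¼*(-22218) = 11109/2 ≈ 5554.5)
(1/(8010 + j) + S) + 29738 = (1/(8010 + 11490) + 11109/2) + 29738 = (1/19500 + 11109/2) + 29738 = 108312751/19500 + 29738 = 688203751/19500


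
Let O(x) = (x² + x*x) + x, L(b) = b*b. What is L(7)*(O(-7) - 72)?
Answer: 931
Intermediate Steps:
L(b) = b²
O(x) = x + 2*x² (O(x) = (x² + x²) + x = 2*x² + x = x + 2*x²)
L(7)*(O(-7) - 72) = 7²*(-7*(1 + 2*(-7)) - 72) = 49*(-7*(1 - 14) - 72) = 49*(-7*(-13) - 72) = 49*(91 - 72) = 49*19 = 931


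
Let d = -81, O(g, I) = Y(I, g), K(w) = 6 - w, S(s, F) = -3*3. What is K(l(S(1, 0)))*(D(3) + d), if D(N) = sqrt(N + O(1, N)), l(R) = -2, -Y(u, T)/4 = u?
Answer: -648 + 24*I ≈ -648.0 + 24.0*I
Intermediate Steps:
S(s, F) = -9
Y(u, T) = -4*u
O(g, I) = -4*I
D(N) = sqrt(3)*sqrt(-N) (D(N) = sqrt(N - 4*N) = sqrt(-3*N) = sqrt(3)*sqrt(-N))
K(l(S(1, 0)))*(D(3) + d) = (6 - 1*(-2))*(sqrt(3)*sqrt(-1*3) - 81) = (6 + 2)*(sqrt(3)*sqrt(-3) - 81) = 8*(sqrt(3)*(I*sqrt(3)) - 81) = 8*(3*I - 81) = 8*(-81 + 3*I) = -648 + 24*I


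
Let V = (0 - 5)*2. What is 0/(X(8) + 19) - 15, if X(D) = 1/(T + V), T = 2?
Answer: -15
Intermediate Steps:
V = -10 (V = -5*2 = -10)
X(D) = -1/8 (X(D) = 1/(2 - 10) = 1/(-8) = -1/8)
0/(X(8) + 19) - 15 = 0/(-1/8 + 19) - 15 = 0/(151/8) - 15 = 0*(8/151) - 15 = 0 - 15 = -15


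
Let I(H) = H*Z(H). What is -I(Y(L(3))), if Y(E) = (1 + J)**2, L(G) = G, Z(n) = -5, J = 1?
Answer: 20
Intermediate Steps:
Y(E) = 4 (Y(E) = (1 + 1)**2 = 2**2 = 4)
I(H) = -5*H (I(H) = H*(-5) = -5*H)
-I(Y(L(3))) = -(-5)*4 = -1*(-20) = 20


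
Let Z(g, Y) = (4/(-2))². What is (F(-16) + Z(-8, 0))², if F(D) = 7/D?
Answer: 3249/256 ≈ 12.691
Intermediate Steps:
Z(g, Y) = 4 (Z(g, Y) = (4*(-½))² = (-2)² = 4)
(F(-16) + Z(-8, 0))² = (7/(-16) + 4)² = (7*(-1/16) + 4)² = (-7/16 + 4)² = (57/16)² = 3249/256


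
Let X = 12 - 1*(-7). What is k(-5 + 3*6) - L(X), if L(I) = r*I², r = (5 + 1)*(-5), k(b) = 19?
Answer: 10849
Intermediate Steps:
r = -30 (r = 6*(-5) = -30)
X = 19 (X = 12 + 7 = 19)
L(I) = -30*I²
k(-5 + 3*6) - L(X) = 19 - (-30)*19² = 19 - (-30)*361 = 19 - 1*(-10830) = 19 + 10830 = 10849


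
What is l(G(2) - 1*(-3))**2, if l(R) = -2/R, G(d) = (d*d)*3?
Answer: 4/225 ≈ 0.017778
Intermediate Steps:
G(d) = 3*d**2 (G(d) = d**2*3 = 3*d**2)
l(G(2) - 1*(-3))**2 = (-2/(3*2**2 - 1*(-3)))**2 = (-2/(3*4 + 3))**2 = (-2/(12 + 3))**2 = (-2/15)**2 = 4/225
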